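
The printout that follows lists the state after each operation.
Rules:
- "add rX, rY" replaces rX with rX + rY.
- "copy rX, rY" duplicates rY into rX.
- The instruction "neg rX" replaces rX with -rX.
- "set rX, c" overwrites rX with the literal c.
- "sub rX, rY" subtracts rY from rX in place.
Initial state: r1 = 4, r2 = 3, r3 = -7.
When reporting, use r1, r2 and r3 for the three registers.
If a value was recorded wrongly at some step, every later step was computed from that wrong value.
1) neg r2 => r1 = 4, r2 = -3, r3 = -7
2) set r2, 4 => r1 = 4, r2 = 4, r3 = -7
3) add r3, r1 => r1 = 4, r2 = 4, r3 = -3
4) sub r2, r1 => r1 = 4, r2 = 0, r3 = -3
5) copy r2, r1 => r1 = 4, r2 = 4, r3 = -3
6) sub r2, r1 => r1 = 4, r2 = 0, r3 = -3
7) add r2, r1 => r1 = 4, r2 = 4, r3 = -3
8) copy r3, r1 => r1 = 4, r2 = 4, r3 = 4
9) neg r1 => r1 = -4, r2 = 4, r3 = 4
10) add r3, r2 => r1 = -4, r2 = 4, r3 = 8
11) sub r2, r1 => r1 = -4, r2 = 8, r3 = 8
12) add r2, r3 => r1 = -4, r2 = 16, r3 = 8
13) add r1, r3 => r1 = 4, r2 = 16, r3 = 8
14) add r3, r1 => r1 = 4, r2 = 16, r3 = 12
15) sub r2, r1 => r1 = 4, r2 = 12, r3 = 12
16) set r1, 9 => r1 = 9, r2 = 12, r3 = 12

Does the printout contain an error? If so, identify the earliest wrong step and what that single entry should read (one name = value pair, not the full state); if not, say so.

Step 1: r2 = -(3) = -3 — confirmed correct.
Step 2: r2 = 4 — checks out.
Step 3: r3 = -7 + 4 = -3 — same as recorded.
Step 4: r2 = 4 - 4 = 0 — confirmed correct.
Step 5: r2 = 4 — consistent with the printout.
Step 6: r2 = 4 - 4 = 0 — in agreement.
Step 7: r2 = 0 + 4 = 4 — no discrepancy.
Step 8: r3 = 4 — consistent with the printout.
Step 9: r1 = -(4) = -4 — consistent with the printout.
Step 10: r3 = 4 + 4 = 8 — matches.
Step 11: r2 = 4 - -4 = 8 — checks out.
Step 12: r2 = 8 + 8 = 16 — exactly as logged.
Step 13: r1 = -4 + 8 = 4 — agrees with the printout.
Step 14: r3 = 8 + 4 = 12 — no discrepancy.
Step 15: r2 = 16 - 4 = 12 — same as recorded.
Step 16: r1 = 9 — consistent with the printout.
Nothing is out of place; the run is error-free.

no error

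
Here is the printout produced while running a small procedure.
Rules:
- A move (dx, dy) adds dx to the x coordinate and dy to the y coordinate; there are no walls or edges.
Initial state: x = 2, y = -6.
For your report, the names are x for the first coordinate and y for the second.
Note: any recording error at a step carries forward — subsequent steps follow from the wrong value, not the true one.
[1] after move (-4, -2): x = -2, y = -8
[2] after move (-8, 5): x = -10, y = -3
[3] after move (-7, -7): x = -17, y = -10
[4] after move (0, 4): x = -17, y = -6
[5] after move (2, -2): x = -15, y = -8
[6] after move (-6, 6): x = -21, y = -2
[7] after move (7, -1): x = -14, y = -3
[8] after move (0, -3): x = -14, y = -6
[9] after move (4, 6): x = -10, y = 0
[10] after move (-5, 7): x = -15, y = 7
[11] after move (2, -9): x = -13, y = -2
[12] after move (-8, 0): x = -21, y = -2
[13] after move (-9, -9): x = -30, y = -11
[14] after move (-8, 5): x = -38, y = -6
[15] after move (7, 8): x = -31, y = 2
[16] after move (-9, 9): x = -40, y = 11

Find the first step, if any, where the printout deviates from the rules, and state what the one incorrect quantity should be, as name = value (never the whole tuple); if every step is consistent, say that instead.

no error

step 1: x = 2 + (-4) = -2, y = -6 + (-2) = -8 -> confirmed correct
step 2: x = -2 + (-8) = -10, y = -8 + (5) = -3 -> checks out
step 3: x = -10 + (-7) = -17, y = -3 + (-7) = -10 -> consistent with the printout
step 4: x = -17 + (0) = -17, y = -10 + (4) = -6 -> verified
step 5: x = -17 + (2) = -15, y = -6 + (-2) = -8 -> confirmed correct
step 6: x = -15 + (-6) = -21, y = -8 + (6) = -2 -> checks out
step 7: x = -21 + (7) = -14, y = -2 + (-1) = -3 -> no discrepancy
step 8: x = -14 + (0) = -14, y = -3 + (-3) = -6 -> same as recorded
step 9: x = -14 + (4) = -10, y = -6 + (6) = 0 -> in agreement
step 10: x = -10 + (-5) = -15, y = 0 + (7) = 7 -> verified
step 11: x = -15 + (2) = -13, y = 7 + (-9) = -2 -> in agreement
step 12: x = -13 + (-8) = -21, y = -2 + (0) = -2 -> matches
step 13: x = -21 + (-9) = -30, y = -2 + (-9) = -11 -> matches
step 14: x = -30 + (-8) = -38, y = -11 + (5) = -6 -> matches
step 15: x = -38 + (7) = -31, y = -6 + (8) = 2 -> agrees with the printout
step 16: x = -31 + (-9) = -40, y = 2 + (9) = 11 -> exactly as logged
No step deviates from the rules.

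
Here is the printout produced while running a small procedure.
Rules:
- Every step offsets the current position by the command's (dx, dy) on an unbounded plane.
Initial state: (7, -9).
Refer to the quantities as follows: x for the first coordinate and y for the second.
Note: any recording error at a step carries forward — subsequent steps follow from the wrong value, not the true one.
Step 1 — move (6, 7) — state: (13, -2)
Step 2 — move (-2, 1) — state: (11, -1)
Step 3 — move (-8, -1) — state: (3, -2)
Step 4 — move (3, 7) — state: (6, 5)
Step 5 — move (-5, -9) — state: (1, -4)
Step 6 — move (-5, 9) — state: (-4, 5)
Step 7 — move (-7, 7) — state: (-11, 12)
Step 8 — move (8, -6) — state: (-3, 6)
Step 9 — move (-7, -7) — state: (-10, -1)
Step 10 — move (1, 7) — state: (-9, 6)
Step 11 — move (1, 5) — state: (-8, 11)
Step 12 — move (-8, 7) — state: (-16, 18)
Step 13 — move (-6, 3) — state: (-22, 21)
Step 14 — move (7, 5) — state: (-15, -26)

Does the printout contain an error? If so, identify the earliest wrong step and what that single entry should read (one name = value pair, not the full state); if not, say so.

step 14, y = 26

Step 1: x = 7 + (6) = 13, y = -9 + (7) = -2 — in agreement.
Step 2: x = 13 + (-2) = 11, y = -2 + (1) = -1 — exactly as logged.
Step 3: x = 11 + (-8) = 3, y = -1 + (-1) = -2 — exactly as logged.
Step 4: x = 3 + (3) = 6, y = -2 + (7) = 5 — agrees with the printout.
Step 5: x = 6 + (-5) = 1, y = 5 + (-9) = -4 — consistent with the printout.
Step 6: x = 1 + (-5) = -4, y = -4 + (9) = 5 — same as recorded.
Step 7: x = -4 + (-7) = -11, y = 5 + (7) = 12 — same as recorded.
Step 8: x = -11 + (8) = -3, y = 12 + (-6) = 6 — consistent with the printout.
Step 9: x = -3 + (-7) = -10, y = 6 + (-7) = -1 — agrees with the printout.
Step 10: x = -10 + (1) = -9, y = -1 + (7) = 6 — verified.
Step 11: x = -9 + (1) = -8, y = 6 + (5) = 11 — same as recorded.
Step 12: x = -8 + (-8) = -16, y = 11 + (7) = 18 — checks out.
Step 13: x = -16 + (-6) = -22, y = 18 + (3) = 21 — exactly as logged.
Step 14: x = -22 + (7) = -15, y = 21 + (5) = 26 — a discrepancy with the printout.
First incorrect step: 14; the correct value is y = 26.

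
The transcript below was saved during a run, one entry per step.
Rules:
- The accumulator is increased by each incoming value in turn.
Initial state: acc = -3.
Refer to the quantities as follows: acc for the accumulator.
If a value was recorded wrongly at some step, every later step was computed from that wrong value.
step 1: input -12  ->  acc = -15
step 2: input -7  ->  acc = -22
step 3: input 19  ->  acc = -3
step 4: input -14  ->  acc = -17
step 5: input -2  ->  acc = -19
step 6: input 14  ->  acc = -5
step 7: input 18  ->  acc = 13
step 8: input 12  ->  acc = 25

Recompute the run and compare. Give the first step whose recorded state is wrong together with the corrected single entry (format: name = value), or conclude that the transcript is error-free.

step 1: acc = -3 + -12 = -15 -> in agreement
step 2: acc = -15 + -7 = -22 -> matches
step 3: acc = -22 + 19 = -3 -> exactly as logged
step 4: acc = -3 + -14 = -17 -> consistent with the transcript
step 5: acc = -17 + -2 = -19 -> checks out
step 6: acc = -19 + 14 = -5 -> consistent with the transcript
step 7: acc = -5 + 18 = 13 -> verified
step 8: acc = 13 + 12 = 25 -> confirmed correct
The whole run recomputes cleanly — no discrepancies.

no error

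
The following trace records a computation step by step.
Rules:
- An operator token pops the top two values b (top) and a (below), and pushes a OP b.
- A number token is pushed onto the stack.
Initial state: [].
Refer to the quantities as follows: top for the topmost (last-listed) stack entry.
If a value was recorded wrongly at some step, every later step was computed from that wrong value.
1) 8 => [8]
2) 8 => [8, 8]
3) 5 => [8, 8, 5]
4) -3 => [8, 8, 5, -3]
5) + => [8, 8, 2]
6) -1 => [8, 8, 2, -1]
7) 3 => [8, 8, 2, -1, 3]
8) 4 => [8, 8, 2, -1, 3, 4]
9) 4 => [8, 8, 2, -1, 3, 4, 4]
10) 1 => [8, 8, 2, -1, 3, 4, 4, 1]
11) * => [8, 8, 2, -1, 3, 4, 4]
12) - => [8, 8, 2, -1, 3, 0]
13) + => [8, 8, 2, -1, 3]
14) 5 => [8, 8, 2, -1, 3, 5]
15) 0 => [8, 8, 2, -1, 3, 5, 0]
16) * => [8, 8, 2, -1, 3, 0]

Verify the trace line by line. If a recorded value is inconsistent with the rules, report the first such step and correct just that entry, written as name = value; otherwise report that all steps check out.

no error

Recomputing the run from the initial state:
step 1: [8]
step 2: [8, 8]
step 3: [8, 8, 5]
step 4: [8, 8, 5, -3]
step 5: [8, 8, 2]
step 6: [8, 8, 2, -1]
step 7: [8, 8, 2, -1, 3]
step 8: [8, 8, 2, -1, 3, 4]
step 9: [8, 8, 2, -1, 3, 4, 4]
step 10: [8, 8, 2, -1, 3, 4, 4, 1]
step 11: [8, 8, 2, -1, 3, 4, 4]
step 12: [8, 8, 2, -1, 3, 0]
step 13: [8, 8, 2, -1, 3]
step 14: [8, 8, 2, -1, 3, 5]
step 15: [8, 8, 2, -1, 3, 5, 0]
step 16: [8, 8, 2, -1, 3, 0]
This matches the trace at every step.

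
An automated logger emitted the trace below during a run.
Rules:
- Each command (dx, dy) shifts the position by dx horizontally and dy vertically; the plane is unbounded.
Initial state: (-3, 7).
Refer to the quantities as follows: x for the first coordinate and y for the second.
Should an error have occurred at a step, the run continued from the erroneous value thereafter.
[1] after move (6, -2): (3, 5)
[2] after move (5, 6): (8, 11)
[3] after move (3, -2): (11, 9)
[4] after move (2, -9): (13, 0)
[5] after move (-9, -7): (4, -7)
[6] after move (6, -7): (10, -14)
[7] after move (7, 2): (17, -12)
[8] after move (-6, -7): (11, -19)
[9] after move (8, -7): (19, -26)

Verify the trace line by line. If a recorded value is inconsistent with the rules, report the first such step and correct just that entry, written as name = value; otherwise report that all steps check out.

Recomputing the run from the initial state:
step 1: x = 3, y = 5
step 2: x = 8, y = 11
step 3: x = 11, y = 9
step 4: x = 13, y = 0
step 5: x = 4, y = -7
step 6: x = 10, y = -14
step 7: x = 17, y = -12
step 8: x = 11, y = -19
step 9: x = 19, y = -26
This matches the trace at every step.

no error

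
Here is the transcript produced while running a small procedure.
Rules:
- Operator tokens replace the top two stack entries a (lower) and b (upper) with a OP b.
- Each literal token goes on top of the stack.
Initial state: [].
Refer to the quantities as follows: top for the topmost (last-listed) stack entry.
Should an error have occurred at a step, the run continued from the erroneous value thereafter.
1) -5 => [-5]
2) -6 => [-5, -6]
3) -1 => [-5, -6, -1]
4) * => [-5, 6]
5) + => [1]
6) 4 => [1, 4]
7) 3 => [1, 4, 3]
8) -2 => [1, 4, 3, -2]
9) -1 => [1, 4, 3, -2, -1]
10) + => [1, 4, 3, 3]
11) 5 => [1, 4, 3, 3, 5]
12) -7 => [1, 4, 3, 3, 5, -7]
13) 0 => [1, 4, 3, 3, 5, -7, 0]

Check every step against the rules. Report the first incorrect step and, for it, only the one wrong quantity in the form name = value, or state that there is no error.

Recomputing the run from the initial state:
step 1: [-5]
step 2: [-5, -6]
step 3: [-5, -6, -1]
step 4: [-5, 6]
step 5: [1]
step 6: [1, 4]
step 7: [1, 4, 3]
step 8: [1, 4, 3, -2]
step 9: [1, 4, 3, -2, -1]
step 10: [1, 4, 3, -3]
step 11: [1, 4, 3, -3, 5]
step 12: [1, 4, 3, -3, 5, -7]
step 13: [1, 4, 3, -3, 5, -7, 0]
The first disagreement with the transcript is at step 10, where the value should be top = -3.

step 10, top = -3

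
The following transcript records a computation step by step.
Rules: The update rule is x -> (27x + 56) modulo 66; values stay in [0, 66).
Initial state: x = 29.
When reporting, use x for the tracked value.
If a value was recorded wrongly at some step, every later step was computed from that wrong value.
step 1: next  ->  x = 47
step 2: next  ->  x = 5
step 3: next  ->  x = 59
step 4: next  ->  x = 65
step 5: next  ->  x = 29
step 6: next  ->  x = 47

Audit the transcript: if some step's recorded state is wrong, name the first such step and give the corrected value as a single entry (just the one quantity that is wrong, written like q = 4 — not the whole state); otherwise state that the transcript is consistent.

Recomputing the run from the initial state:
step 1: x = 47
step 2: x = 5
step 3: x = 59
step 4: x = 65
step 5: x = 29
step 6: x = 47
This matches the transcript at every step.

no error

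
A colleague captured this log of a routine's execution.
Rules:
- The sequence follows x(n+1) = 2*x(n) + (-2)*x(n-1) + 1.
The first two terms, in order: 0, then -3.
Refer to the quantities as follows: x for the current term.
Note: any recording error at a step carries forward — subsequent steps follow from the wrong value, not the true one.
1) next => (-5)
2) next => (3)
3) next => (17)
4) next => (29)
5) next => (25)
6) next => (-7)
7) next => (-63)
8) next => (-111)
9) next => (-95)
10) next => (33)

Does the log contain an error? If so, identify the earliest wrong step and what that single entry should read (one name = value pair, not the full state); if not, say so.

1. x = 2*(-3) + (-2)*(0) + (1) = -5 (matches)
2. x = 2*(-5) + (-2)*(-3) + (1) = -3 (the entry is off here)
First incorrect step: 2; the correct value is x = -3.

step 2, x = -3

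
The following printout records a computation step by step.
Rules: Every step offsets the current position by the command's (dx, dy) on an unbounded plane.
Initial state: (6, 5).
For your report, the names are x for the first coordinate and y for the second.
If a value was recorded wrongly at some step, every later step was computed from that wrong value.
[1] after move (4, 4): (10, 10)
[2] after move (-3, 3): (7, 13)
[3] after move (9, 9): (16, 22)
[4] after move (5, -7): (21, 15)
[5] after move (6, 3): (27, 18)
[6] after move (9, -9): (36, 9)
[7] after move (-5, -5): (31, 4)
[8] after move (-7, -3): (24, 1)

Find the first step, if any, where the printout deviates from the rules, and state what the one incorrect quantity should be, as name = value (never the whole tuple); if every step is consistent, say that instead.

step 1: x = 6 + (4) = 10, y = 5 + (4) = 9 -> first mismatch against the printout
First incorrect step: 1; the correct value is y = 9.

step 1, y = 9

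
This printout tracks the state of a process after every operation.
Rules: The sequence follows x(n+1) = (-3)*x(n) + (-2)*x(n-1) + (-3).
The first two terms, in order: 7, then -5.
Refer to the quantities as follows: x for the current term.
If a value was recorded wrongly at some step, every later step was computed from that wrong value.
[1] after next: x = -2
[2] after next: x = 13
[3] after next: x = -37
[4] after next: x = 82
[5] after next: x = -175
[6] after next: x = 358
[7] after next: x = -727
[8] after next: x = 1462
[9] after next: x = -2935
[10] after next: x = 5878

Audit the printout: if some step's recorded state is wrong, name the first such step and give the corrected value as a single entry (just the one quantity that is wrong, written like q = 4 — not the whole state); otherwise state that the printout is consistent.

1. x = -3*(-5) + (-2)*(7) + (-3) = -2 (in agreement)
2. x = -3*(-2) + (-2)*(-5) + (-3) = 13 (exactly as logged)
3. x = -3*(13) + (-2)*(-2) + (-3) = -38 (the recorded entry deviates here)
Conclusion: step 3 carries the first error; the entry should be x = -38.

step 3, x = -38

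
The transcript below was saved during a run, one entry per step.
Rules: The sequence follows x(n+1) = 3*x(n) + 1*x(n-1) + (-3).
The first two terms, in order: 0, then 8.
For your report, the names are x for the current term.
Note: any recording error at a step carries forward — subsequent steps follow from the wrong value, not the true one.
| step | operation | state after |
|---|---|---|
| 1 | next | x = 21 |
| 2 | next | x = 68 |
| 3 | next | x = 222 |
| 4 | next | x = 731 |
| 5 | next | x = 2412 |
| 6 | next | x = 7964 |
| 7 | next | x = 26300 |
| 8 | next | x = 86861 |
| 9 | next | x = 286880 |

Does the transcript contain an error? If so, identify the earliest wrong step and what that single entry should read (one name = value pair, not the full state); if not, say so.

Recomputing the run from the initial state:
step 1: x = 21
step 2: x = 68
step 3: x = 222
step 4: x = 731
step 5: x = 2412
step 6: x = 7964
step 7: x = 26301
step 8: x = 86864
step 9: x = 286890
The first disagreement with the transcript is at step 7, where the value should be x = 26301.

step 7, x = 26301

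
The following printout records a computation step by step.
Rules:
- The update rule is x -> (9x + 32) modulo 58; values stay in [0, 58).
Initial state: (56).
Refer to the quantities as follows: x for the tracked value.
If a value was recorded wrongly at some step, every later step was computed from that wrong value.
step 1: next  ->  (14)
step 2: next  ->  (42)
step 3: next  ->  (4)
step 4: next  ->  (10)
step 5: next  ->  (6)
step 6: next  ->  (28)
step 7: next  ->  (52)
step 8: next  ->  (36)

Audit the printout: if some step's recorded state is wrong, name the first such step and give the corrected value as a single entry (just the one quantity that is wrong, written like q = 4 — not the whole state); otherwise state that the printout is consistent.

Step 1: x = (9*56 + 32) mod 58 = 14 — same as recorded.
Step 2: x = (9*14 + 32) mod 58 = 42 — same as recorded.
Step 3: x = (9*42 + 32) mod 58 = 4 — agrees with the printout.
Step 4: x = (9*4 + 32) mod 58 = 10 — same as recorded.
Step 5: x = (9*10 + 32) mod 58 = 6 — matches.
Step 6: x = (9*6 + 32) mod 58 = 28 — consistent with the printout.
Step 7: x = (9*28 + 32) mod 58 = 52 — matches.
Step 8: x = (9*52 + 32) mod 58 = 36 — in agreement.
Each recorded entry agrees with the recomputation.

no error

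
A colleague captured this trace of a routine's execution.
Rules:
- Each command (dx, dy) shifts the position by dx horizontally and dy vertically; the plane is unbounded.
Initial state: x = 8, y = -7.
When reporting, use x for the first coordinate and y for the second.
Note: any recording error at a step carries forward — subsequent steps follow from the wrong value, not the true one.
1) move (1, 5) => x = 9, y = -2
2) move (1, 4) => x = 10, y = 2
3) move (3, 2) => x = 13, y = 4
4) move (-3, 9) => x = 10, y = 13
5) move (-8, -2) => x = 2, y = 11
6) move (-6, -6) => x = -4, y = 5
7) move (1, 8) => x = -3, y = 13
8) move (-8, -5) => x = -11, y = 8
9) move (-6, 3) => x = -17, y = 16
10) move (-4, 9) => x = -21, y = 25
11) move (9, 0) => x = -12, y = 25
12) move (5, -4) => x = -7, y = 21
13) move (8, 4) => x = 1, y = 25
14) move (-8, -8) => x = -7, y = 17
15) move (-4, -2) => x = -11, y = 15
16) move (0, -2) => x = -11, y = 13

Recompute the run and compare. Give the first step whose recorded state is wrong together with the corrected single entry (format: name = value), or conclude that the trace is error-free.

step 9, y = 11

step 1: x = 8 + (1) = 9, y = -7 + (5) = -2 -> no discrepancy
step 2: x = 9 + (1) = 10, y = -2 + (4) = 2 -> matches
step 3: x = 10 + (3) = 13, y = 2 + (2) = 4 -> agrees with the trace
step 4: x = 13 + (-3) = 10, y = 4 + (9) = 13 -> no discrepancy
step 5: x = 10 + (-8) = 2, y = 13 + (-2) = 11 -> verified
step 6: x = 2 + (-6) = -4, y = 11 + (-6) = 5 -> checks out
step 7: x = -4 + (1) = -3, y = 5 + (8) = 13 -> verified
step 8: x = -3 + (-8) = -11, y = 13 + (-5) = 8 -> in agreement
step 9: x = -11 + (-6) = -17, y = 8 + (3) = 11 -> first mismatch against the trace
The audit stops at step 9: the recorded entry is wrong and should be y = 11.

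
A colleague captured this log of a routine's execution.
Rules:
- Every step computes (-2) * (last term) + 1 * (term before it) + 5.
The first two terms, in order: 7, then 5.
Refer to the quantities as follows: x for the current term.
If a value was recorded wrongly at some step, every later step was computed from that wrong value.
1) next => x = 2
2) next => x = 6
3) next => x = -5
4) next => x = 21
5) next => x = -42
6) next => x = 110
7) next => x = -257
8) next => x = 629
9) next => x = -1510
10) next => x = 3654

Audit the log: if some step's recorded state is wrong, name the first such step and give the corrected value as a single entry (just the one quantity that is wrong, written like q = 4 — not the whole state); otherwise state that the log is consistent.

no error

Recomputing the run from the initial state:
step 1: x = 2
step 2: x = 6
step 3: x = -5
step 4: x = 21
step 5: x = -42
step 6: x = 110
step 7: x = -257
step 8: x = 629
step 9: x = -1510
step 10: x = 3654
This matches the log at every step.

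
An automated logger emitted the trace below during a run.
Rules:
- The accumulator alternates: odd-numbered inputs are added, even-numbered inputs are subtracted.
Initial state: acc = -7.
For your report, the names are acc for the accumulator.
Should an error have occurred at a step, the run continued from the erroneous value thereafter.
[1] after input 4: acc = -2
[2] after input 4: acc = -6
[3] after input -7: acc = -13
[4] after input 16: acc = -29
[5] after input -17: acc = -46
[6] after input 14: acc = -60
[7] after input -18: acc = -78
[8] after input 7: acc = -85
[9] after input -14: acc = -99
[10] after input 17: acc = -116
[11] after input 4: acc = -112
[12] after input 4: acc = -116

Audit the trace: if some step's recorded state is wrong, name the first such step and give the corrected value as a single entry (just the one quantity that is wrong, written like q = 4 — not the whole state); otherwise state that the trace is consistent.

1. acc = -7 + 4 = -3 (first mismatch against the trace)
Conclusion: step 1 carries the first error; the entry should be acc = -3.

step 1, acc = -3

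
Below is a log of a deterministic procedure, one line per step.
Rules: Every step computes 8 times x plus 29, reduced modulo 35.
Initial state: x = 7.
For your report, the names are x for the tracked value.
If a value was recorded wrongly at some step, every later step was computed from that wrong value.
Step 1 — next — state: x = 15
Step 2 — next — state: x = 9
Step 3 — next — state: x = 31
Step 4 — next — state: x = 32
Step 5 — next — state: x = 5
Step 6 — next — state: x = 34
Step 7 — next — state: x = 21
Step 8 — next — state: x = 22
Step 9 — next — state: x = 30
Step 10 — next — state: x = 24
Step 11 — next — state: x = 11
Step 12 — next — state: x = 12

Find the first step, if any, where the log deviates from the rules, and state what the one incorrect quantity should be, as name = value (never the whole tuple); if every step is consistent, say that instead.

1. x = (8*7 + 29) mod 35 = 15 (same as recorded)
2. x = (8*15 + 29) mod 35 = 9 (agrees with the log)
3. x = (8*9 + 29) mod 35 = 31 (in agreement)
4. x = (8*31 + 29) mod 35 = 32 (matches)
5. x = (8*32 + 29) mod 35 = 5 (consistent with the log)
6. x = (8*5 + 29) mod 35 = 34 (checks out)
7. x = (8*34 + 29) mod 35 = 21 (agrees with the log)
8. x = (8*21 + 29) mod 35 = 22 (in agreement)
9. x = (8*22 + 29) mod 35 = 30 (consistent with the log)
10. x = (8*30 + 29) mod 35 = 24 (checks out)
11. x = (8*24 + 29) mod 35 = 11 (matches)
12. x = (8*11 + 29) mod 35 = 12 (verified)
Nothing is out of place; the run is error-free.

no error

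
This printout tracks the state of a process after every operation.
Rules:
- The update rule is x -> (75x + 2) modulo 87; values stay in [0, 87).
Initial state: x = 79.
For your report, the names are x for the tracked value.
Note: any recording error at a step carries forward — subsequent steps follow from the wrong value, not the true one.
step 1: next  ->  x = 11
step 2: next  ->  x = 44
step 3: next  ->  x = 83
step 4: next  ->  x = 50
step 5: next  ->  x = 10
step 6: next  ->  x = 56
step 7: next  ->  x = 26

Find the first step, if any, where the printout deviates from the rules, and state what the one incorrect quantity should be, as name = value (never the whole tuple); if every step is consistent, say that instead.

1. x = (75*79 + 2) mod 87 = 11 (consistent with the printout)
2. x = (75*11 + 2) mod 87 = 44 (same as recorded)
3. x = (75*44 + 2) mod 87 = 83 (exactly as logged)
4. x = (75*83 + 2) mod 87 = 50 (no discrepancy)
5. x = (75*50 + 2) mod 87 = 11 (the recorded entry deviates here)
First deviation found at step 5; the corrected entry is x = 11.

step 5, x = 11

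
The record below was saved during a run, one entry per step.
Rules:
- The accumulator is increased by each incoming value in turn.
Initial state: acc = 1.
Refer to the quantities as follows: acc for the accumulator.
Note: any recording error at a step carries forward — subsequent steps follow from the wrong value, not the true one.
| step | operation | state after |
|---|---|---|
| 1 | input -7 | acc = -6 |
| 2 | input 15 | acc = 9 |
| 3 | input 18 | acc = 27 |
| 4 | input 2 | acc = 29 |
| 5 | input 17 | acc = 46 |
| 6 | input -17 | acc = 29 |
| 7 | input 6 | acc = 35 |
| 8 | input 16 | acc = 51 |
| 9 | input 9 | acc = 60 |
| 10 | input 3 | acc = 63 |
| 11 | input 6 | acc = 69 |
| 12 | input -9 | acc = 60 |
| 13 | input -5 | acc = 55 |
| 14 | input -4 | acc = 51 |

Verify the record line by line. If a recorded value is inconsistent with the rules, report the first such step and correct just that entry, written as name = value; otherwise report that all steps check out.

Step 1: acc = 1 + -7 = -6 — consistent with the record.
Step 2: acc = -6 + 15 = 9 — same as recorded.
Step 3: acc = 9 + 18 = 27 — confirmed correct.
Step 4: acc = 27 + 2 = 29 — same as recorded.
Step 5: acc = 29 + 17 = 46 — in agreement.
Step 6: acc = 46 + -17 = 29 — consistent with the record.
Step 7: acc = 29 + 6 = 35 — checks out.
Step 8: acc = 35 + 16 = 51 — checks out.
Step 9: acc = 51 + 9 = 60 — agrees with the record.
Step 10: acc = 60 + 3 = 63 — same as recorded.
Step 11: acc = 63 + 6 = 69 — exactly as logged.
Step 12: acc = 69 + -9 = 60 — consistent with the record.
Step 13: acc = 60 + -5 = 55 — same as recorded.
Step 14: acc = 55 + -4 = 51 — exactly as logged.
No step deviates from the rules.

no error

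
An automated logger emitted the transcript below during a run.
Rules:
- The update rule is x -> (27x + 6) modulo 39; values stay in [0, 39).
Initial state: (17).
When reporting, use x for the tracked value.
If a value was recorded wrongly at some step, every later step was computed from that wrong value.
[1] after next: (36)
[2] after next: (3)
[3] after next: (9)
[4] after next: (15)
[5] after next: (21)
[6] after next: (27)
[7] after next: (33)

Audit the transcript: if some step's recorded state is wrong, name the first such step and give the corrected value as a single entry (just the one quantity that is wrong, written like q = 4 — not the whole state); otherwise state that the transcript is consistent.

no error

Step 1: x = (27*17 + 6) mod 39 = 36 — consistent with the transcript.
Step 2: x = (27*36 + 6) mod 39 = 3 — same as recorded.
Step 3: x = (27*3 + 6) mod 39 = 9 — matches.
Step 4: x = (27*9 + 6) mod 39 = 15 — checks out.
Step 5: x = (27*15 + 6) mod 39 = 21 — verified.
Step 6: x = (27*21 + 6) mod 39 = 27 — exactly as logged.
Step 7: x = (27*27 + 6) mod 39 = 33 — agrees with the transcript.
Every step is consistent.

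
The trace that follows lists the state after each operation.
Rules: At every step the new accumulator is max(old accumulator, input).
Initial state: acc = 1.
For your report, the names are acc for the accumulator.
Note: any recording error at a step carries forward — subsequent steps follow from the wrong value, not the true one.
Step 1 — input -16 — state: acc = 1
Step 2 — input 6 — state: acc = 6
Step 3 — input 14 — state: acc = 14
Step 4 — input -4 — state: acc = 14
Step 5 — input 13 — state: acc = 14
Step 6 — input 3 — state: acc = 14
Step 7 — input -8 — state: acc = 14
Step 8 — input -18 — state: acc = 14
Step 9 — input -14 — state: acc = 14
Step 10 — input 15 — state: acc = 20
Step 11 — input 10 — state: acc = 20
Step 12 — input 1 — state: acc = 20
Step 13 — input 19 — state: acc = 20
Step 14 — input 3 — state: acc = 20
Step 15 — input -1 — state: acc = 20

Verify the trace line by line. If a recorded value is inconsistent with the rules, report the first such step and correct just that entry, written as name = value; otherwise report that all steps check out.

step 10, acc = 15

Step 1: acc = max(1, -16) = 1 — agrees with the trace.
Step 2: acc = max(1, 6) = 6 — exactly as logged.
Step 3: acc = max(6, 14) = 14 — no discrepancy.
Step 4: acc = max(14, -4) = 14 — verified.
Step 5: acc = max(14, 13) = 14 — consistent with the trace.
Step 6: acc = max(14, 3) = 14 — checks out.
Step 7: acc = max(14, -8) = 14 — confirmed correct.
Step 8: acc = max(14, -18) = 14 — confirmed correct.
Step 9: acc = max(14, -14) = 14 — exactly as logged.
Step 10: acc = max(14, 15) = 15 — not what was recorded.
The audit stops at step 10: the recorded entry is wrong and should be acc = 15.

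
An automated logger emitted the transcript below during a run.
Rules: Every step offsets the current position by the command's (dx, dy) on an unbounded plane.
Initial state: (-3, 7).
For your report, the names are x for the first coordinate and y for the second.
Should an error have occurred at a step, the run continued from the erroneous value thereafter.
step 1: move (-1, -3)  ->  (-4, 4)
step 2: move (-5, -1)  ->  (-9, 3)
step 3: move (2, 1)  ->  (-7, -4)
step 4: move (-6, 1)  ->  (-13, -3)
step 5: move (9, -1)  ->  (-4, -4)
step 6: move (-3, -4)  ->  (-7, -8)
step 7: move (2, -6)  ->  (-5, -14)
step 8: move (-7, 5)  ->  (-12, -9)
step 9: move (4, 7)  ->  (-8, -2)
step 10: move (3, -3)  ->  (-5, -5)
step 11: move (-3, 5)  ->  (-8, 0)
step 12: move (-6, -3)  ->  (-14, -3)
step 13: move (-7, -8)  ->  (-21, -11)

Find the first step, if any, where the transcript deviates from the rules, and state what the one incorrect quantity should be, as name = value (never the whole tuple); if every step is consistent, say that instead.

step 3, y = 4

Step 1: x = -3 + (-1) = -4, y = 7 + (-3) = 4 — confirmed correct.
Step 2: x = -4 + (-5) = -9, y = 4 + (-1) = 3 — matches.
Step 3: x = -9 + (2) = -7, y = 3 + (1) = 4 — the entry is off here.
That makes step 3 the first incorrect line — y = 4 is what it should show.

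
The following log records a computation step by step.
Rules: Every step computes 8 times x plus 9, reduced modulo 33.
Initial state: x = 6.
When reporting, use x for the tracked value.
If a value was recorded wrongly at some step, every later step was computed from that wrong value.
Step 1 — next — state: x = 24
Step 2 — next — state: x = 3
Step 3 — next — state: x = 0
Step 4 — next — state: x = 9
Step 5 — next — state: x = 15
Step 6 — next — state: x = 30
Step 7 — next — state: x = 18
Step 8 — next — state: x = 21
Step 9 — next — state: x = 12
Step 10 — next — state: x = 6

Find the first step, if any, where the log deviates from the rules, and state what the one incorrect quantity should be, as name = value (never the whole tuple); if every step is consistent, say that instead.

step 1: x = (8*6 + 9) mod 33 = 24 -> exactly as logged
step 2: x = (8*24 + 9) mod 33 = 3 -> confirmed correct
step 3: x = (8*3 + 9) mod 33 = 0 -> exactly as logged
step 4: x = (8*0 + 9) mod 33 = 9 -> matches
step 5: x = (8*9 + 9) mod 33 = 15 -> confirmed correct
step 6: x = (8*15 + 9) mod 33 = 30 -> no discrepancy
step 7: x = (8*30 + 9) mod 33 = 18 -> same as recorded
step 8: x = (8*18 + 9) mod 33 = 21 -> in agreement
step 9: x = (8*21 + 9) mod 33 = 12 -> verified
step 10: x = (8*12 + 9) mod 33 = 6 -> matches
All steps check out; nothing to correct.

no error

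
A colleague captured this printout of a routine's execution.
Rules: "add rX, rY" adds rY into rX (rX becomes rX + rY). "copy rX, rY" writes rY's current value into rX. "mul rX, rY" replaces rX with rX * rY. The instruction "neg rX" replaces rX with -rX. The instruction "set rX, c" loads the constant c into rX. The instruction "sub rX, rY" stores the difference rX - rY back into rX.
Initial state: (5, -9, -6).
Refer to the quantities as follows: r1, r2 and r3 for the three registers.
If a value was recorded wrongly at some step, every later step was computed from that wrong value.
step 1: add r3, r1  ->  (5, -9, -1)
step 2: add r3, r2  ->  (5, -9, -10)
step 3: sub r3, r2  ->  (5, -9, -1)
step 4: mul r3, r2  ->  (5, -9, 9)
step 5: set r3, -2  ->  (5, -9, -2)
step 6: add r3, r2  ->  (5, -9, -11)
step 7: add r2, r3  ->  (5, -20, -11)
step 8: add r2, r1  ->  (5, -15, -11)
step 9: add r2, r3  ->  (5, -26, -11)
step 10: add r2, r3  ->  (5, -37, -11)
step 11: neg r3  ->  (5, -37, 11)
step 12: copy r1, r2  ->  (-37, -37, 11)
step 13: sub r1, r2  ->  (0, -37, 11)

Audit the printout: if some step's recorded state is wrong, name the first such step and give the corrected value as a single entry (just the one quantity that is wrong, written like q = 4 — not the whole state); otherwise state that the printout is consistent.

no error

step 1: r3 = -6 + 5 = -1 -> checks out
step 2: r3 = -1 + -9 = -10 -> same as recorded
step 3: r3 = -10 - -9 = -1 -> exactly as logged
step 4: r3 = -1 * -9 = 9 -> in agreement
step 5: r3 = -2 -> verified
step 6: r3 = -2 + -9 = -11 -> no discrepancy
step 7: r2 = -9 + -11 = -20 -> checks out
step 8: r2 = -20 + 5 = -15 -> in agreement
step 9: r2 = -15 + -11 = -26 -> in agreement
step 10: r2 = -26 + -11 = -37 -> verified
step 11: r3 = -(-11) = 11 -> same as recorded
step 12: r1 = -37 -> checks out
step 13: r1 = -37 - -37 = 0 -> confirmed correct
Each recorded entry agrees with the recomputation.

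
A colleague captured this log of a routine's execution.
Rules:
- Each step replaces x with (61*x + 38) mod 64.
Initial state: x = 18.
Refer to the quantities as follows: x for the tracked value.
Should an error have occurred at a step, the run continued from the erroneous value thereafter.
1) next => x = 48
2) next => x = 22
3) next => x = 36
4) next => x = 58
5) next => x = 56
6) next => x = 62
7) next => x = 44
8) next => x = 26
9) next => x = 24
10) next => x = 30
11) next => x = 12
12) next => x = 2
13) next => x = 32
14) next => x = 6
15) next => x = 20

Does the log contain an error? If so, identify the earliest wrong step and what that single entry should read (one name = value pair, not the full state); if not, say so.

Recomputing the run from the initial state:
step 1: x = 48
step 2: x = 22
step 3: x = 36
step 4: x = 58
step 5: x = 56
step 6: x = 62
step 7: x = 44
step 8: x = 34
step 9: x = 0
step 10: x = 38
step 11: x = 52
step 12: x = 10
step 13: x = 8
step 14: x = 14
step 15: x = 60
The first disagreement with the log is at step 8, where the value should be x = 34.

step 8, x = 34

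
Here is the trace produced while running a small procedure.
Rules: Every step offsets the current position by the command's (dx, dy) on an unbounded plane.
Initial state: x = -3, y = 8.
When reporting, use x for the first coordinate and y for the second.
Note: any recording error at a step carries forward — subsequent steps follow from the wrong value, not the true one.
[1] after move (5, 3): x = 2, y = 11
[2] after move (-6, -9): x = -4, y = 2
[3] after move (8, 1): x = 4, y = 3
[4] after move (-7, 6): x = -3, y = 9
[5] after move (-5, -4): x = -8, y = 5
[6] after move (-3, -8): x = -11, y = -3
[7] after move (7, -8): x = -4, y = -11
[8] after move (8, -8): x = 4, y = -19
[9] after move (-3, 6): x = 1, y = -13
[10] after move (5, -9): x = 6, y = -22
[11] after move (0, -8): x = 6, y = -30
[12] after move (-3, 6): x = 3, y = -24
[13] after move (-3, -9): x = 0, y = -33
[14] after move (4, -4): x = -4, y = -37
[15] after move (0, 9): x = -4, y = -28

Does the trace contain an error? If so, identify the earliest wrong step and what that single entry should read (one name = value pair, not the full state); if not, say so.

Recomputing the run from the initial state:
step 1: x = 2, y = 11
step 2: x = -4, y = 2
step 3: x = 4, y = 3
step 4: x = -3, y = 9
step 5: x = -8, y = 5
step 6: x = -11, y = -3
step 7: x = -4, y = -11
step 8: x = 4, y = -19
step 9: x = 1, y = -13
step 10: x = 6, y = -22
step 11: x = 6, y = -30
step 12: x = 3, y = -24
step 13: x = 0, y = -33
step 14: x = 4, y = -37
step 15: x = 4, y = -28
The first disagreement with the trace is at step 14, where the value should be x = 4.

step 14, x = 4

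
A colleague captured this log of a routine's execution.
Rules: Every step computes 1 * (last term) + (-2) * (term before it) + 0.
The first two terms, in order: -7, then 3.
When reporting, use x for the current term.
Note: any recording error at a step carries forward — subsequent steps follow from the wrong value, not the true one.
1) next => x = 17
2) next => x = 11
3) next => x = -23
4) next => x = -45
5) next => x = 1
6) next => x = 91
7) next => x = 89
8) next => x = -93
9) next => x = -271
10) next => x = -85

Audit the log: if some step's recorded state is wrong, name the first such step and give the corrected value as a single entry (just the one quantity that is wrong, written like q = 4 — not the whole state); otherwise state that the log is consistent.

step 1: x = 1*(3) + (-2)*(-7) + (0) = 17 -> confirmed correct
step 2: x = 1*(17) + (-2)*(3) + (0) = 11 -> no discrepancy
step 3: x = 1*(11) + (-2)*(17) + (0) = -23 -> consistent with the log
step 4: x = 1*(-23) + (-2)*(11) + (0) = -45 -> exactly as logged
step 5: x = 1*(-45) + (-2)*(-23) + (0) = 1 -> checks out
step 6: x = 1*(1) + (-2)*(-45) + (0) = 91 -> matches
step 7: x = 1*(91) + (-2)*(1) + (0) = 89 -> in agreement
step 8: x = 1*(89) + (-2)*(91) + (0) = -93 -> consistent with the log
step 9: x = 1*(-93) + (-2)*(89) + (0) = -271 -> verified
step 10: x = 1*(-271) + (-2)*(-93) + (0) = -85 -> same as recorded
The whole run recomputes cleanly — no discrepancies.

no error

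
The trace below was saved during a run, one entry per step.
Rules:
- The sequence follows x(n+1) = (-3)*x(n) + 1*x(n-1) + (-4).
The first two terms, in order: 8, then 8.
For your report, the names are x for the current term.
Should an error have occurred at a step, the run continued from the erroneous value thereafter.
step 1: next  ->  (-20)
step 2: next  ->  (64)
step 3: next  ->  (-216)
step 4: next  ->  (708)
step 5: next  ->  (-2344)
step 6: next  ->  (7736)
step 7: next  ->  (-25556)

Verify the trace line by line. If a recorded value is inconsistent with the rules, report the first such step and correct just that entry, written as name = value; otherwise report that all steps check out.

Recomputing the run from the initial state:
step 1: x = -20
step 2: x = 64
step 3: x = -216
step 4: x = 708
step 5: x = -2344
step 6: x = 7736
step 7: x = -25556
This matches the trace at every step.

no error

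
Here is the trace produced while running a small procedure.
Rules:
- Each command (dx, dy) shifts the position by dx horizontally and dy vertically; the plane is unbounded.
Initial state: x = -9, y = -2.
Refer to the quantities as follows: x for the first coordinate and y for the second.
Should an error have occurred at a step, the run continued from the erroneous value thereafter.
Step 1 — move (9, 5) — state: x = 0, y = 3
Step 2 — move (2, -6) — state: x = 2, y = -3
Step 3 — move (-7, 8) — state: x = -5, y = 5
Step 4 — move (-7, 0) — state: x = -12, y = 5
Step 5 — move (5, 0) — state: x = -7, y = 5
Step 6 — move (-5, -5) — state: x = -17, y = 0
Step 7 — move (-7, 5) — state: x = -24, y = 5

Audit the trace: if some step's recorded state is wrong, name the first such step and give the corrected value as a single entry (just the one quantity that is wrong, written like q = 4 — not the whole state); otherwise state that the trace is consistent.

Step 1: x = -9 + (9) = 0, y = -2 + (5) = 3 — consistent with the trace.
Step 2: x = 0 + (2) = 2, y = 3 + (-6) = -3 — agrees with the trace.
Step 3: x = 2 + (-7) = -5, y = -3 + (8) = 5 — verified.
Step 4: x = -5 + (-7) = -12, y = 5 + (0) = 5 — consistent with the trace.
Step 5: x = -12 + (5) = -7, y = 5 + (0) = 5 — in agreement.
Step 6: x = -7 + (-5) = -12, y = 5 + (-5) = 0 — the entry is off here.
Conclusion: step 6 carries the first error; the entry should be x = -12.

step 6, x = -12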